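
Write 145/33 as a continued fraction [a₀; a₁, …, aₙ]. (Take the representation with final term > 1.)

[4; 2, 1, 1, 6]

145 = 4·33 + 13
33 = 2·13 + 7
13 = 1·7 + 6
7 = 1·6 + 1
6 = 6·1 + 0  (stop)
So 145/33 = [4; 2, 1, 1, 6].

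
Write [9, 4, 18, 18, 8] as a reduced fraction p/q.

98171/10617

Fold from the inside: start with 8/1.
  18 + 1/8 = 145/8
  18 + 8/145 = 2618/145
  4 + 145/2618 = 10617/2618
  9 + 2618/10617 = 98171/10617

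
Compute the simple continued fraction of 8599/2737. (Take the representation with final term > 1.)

[3; 7, 18, 2, 10]

8599 = 3*2737 + 388
2737 = 7*388 + 21
388 = 18*21 + 10
21 = 2*10 + 1
10 = 10*1 + 0  (stop)
So 8599/2737 = [3; 7, 18, 2, 10].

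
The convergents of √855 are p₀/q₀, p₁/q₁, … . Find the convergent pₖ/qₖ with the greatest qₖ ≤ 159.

√855 = [29; 4, 6, 4, 58, …] (period length 4).
Convergents:
  p_0/q_0 = 29/1
  p_1/q_1 = 117/4
  p_2/q_2 = 731/25
  p_3/q_3 = 3041/104
  p_4/q_4 = 177109/6057
q_3 = 104 ≤ 159 < 6057 = q_4, so the answer is 3041/104.

3041/104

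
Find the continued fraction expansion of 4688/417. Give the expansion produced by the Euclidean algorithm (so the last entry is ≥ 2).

[11; 4, 7, 1, 3, 3]

4688 = 11*417 + 101
417 = 4*101 + 13
101 = 7*13 + 10
13 = 1*10 + 3
10 = 3*3 + 1
3 = 3*1 + 0  (stop)
So 4688/417 = [11; 4, 7, 1, 3, 3].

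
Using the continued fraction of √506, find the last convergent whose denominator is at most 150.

2002/89

√506 = [22; 2, 44, …] (period length 2).
Convergents:
  p_0/q_0 = 22/1
  p_1/q_1 = 45/2
  p_2/q_2 = 2002/89
  p_3/q_3 = 4049/180
q_2 = 89 ≤ 150 < 180 = q_3, so the answer is 2002/89.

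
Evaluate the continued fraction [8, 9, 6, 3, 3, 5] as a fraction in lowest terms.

24806/3059

Using pₖ = aₖpₖ₋₁ + pₖ₋₂ and qₖ = aₖqₖ₋₁ + qₖ₋₂:
  k=0: a=8, p=8, q=1
  k=1: a=9, p=73, q=9
  k=2: a=6, p=446, q=55
  k=3: a=3, p=1411, q=174
  k=4: a=3, p=4679, q=577
  k=5: a=5, p=24806, q=3059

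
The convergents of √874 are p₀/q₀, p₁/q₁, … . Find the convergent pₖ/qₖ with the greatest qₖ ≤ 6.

√874 = [29; 1, 1, 3, 2, 3, 1, 1, 58, …] (period length 8).
Convergents:
  p_0/q_0 = 29/1
  p_1/q_1 = 30/1
  p_2/q_2 = 59/2
  p_3/q_3 = 207/7
q_2 = 2 ≤ 6 < 7 = q_3, so the answer is 59/2.

59/2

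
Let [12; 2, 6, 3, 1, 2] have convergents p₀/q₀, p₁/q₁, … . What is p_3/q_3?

511/41

Using pₖ = aₖpₖ₋₁ + pₖ₋₂, qₖ = aₖqₖ₋₁ + qₖ₋₂ (with p₋₁=1, p₋₂=0, q₋₁=0, q₋₂=1):
  k=0: a=12, p=12, q=1
  k=1: a=2, p=25, q=2
  k=2: a=6, p=162, q=13
  k=3: a=3, p=511, q=41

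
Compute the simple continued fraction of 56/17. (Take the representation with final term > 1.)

[3; 3, 2, 2]

56 = 3·17 + 5
17 = 3·5 + 2
5 = 2·2 + 1
2 = 2·1 + 0  (stop)
So 56/17 = [3; 3, 2, 2].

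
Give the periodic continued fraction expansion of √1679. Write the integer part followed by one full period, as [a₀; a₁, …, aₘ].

[40; 1, 39, 1, 80]

a₀ = ⌊√1679⌋ = 40.
With m₀=0, d₀=1 and mₖ₊₁ = dₖaₖ − mₖ, dₖ₊₁ = (n − mₖ₊₁²)/dₖ, aₖ₊₁ = ⌊(a₀+mₖ₊₁)/dₖ₊₁⌋:
  k=1: m=40, d=79, a=1
  k=2: m=39, d=2, a=39
  k=3: m=39, d=79, a=1
  k=4: m=40, d=1, a=80
d=1 and a=2a₀=80 at k=4, so the next step gives (m, d) = (40, 79) again — its k=1 value — and the period has length 4.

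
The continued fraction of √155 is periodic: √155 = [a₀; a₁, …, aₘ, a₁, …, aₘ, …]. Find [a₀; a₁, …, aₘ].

a₀ = ⌊√155⌋ = 12.
With m₀=0, d₀=1 and mₖ₊₁ = dₖaₖ − mₖ, dₖ₊₁ = (n − mₖ₊₁²)/dₖ, aₖ₊₁ = ⌊(a₀+mₖ₊₁)/dₖ₊₁⌋:
  k=1: m=12, d=11, a=2
  k=2: m=10, d=5, a=4
  k=3: m=10, d=11, a=2
  k=4: m=12, d=1, a=24
d=1 and a=2a₀=24 at k=4, so the next step gives (m, d) = (12, 11) again — its k=1 value — and the period has length 4.

[12; 2, 4, 2, 24]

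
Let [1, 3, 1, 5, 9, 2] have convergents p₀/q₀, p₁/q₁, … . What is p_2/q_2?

Using pₖ = aₖpₖ₋₁ + pₖ₋₂, qₖ = aₖqₖ₋₁ + qₖ₋₂ (with p₋₁=1, p₋₂=0, q₋₁=0, q₋₂=1):
  k=0: a=1, p=1, q=1
  k=1: a=3, p=4, q=3
  k=2: a=1, p=5, q=4

5/4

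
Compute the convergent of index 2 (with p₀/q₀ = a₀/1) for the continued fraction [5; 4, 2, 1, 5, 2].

Using pₖ = aₖpₖ₋₁ + pₖ₋₂, qₖ = aₖqₖ₋₁ + qₖ₋₂ (with p₋₁=1, p₋₂=0, q₋₁=0, q₋₂=1):
  k=0: a=5, p=5, q=1
  k=1: a=4, p=21, q=4
  k=2: a=2, p=47, q=9

47/9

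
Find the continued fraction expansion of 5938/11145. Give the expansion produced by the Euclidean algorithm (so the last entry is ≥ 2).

[0; 1, 1, 7, 8, 8, 5, 2]

5938 = 0·11145 + 5938
11145 = 1·5938 + 5207
5938 = 1·5207 + 731
5207 = 7·731 + 90
731 = 8·90 + 11
90 = 8·11 + 2
11 = 5·2 + 1
2 = 2·1 + 0  (stop)
So 5938/11145 = [0; 1, 1, 7, 8, 8, 5, 2].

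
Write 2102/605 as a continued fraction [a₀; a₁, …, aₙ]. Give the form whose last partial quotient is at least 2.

[3; 2, 9, 3, 1, 7]

2102 = 3·605 + 287
605 = 2·287 + 31
287 = 9·31 + 8
31 = 3·8 + 7
8 = 1·7 + 1
7 = 7·1 + 0  (stop)
So 2102/605 = [3; 2, 9, 3, 1, 7].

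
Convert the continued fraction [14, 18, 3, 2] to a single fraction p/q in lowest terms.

1799/128

Using pₖ = aₖpₖ₋₁ + pₖ₋₂ and qₖ = aₖqₖ₋₁ + qₖ₋₂:
  k=0: a=14, p=14, q=1
  k=1: a=18, p=253, q=18
  k=2: a=3, p=773, q=55
  k=3: a=2, p=1799, q=128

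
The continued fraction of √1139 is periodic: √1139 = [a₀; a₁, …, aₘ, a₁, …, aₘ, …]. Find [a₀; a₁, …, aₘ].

[33; 1, 2, 1, 66]

a₀ = ⌊√1139⌋ = 33.
With m₀=0, d₀=1 and mₖ₊₁ = dₖaₖ − mₖ, dₖ₊₁ = (n − mₖ₊₁²)/dₖ, aₖ₊₁ = ⌊(a₀+mₖ₊₁)/dₖ₊₁⌋:
  k=1: m=33, d=50, a=1
  k=2: m=17, d=17, a=2
  k=3: m=17, d=50, a=1
  k=4: m=33, d=1, a=66
d=1 and a=2a₀=66 at k=4, so the next step gives (m, d) = (33, 50) again — its k=1 value — and the period has length 4.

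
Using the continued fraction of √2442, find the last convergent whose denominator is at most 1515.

√2442 = [49; 2, 2, 2, 98, …] (period length 4).
Convergents:
  p_0/q_0 = 49/1
  p_1/q_1 = 99/2
  p_2/q_2 = 247/5
  p_3/q_3 = 593/12
  p_4/q_4 = 58361/1181
  p_5/q_5 = 117315/2374
q_4 = 1181 ≤ 1515 < 2374 = q_5, so the answer is 58361/1181.

58361/1181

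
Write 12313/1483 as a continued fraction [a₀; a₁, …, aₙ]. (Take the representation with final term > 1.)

12313 = 8·1483 + 449
1483 = 3·449 + 136
449 = 3·136 + 41
136 = 3·41 + 13
41 = 3·13 + 2
13 = 6·2 + 1
2 = 2·1 + 0  (stop)
So 12313/1483 = [8; 3, 3, 3, 3, 6, 2].

[8; 3, 3, 3, 3, 6, 2]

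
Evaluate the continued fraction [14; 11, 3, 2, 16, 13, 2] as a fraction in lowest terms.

495975/35204

Fold from the inside: start with 2/1.
  13 + 1/2 = 27/2
  16 + 2/27 = 434/27
  2 + 27/434 = 895/434
  3 + 434/895 = 3119/895
  11 + 895/3119 = 35204/3119
  14 + 3119/35204 = 495975/35204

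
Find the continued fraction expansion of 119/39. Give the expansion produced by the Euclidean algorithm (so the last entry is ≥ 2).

119 = 3·39 + 2
39 = 19·2 + 1
2 = 2·1 + 0  (stop)
So 119/39 = [3; 19, 2].

[3; 19, 2]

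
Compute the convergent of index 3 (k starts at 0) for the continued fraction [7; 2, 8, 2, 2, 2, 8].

269/36

Using pₖ = aₖpₖ₋₁ + pₖ₋₂, qₖ = aₖqₖ₋₁ + qₖ₋₂ (with p₋₁=1, p₋₂=0, q₋₁=0, q₋₂=1):
  k=0: a=7, p=7, q=1
  k=1: a=2, p=15, q=2
  k=2: a=8, p=127, q=17
  k=3: a=2, p=269, q=36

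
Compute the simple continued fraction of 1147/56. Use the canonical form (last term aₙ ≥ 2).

[20; 2, 13, 2]

1147 = 20*56 + 27
56 = 2*27 + 2
27 = 13*2 + 1
2 = 2*1 + 0  (stop)
So 1147/56 = [20; 2, 13, 2].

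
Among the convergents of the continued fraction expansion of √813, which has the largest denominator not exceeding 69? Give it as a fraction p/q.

1112/39

√813 = [28; 1, 1, 18, 1, 1, 56, …] (period length 6).
Convergents:
  p_0/q_0 = 28/1
  p_1/q_1 = 29/1
  p_2/q_2 = 57/2
  p_3/q_3 = 1055/37
  p_4/q_4 = 1112/39
  p_5/q_5 = 2167/76
q_4 = 39 ≤ 69 < 76 = q_5, so the answer is 1112/39.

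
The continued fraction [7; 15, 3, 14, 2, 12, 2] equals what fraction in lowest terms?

Using pₖ = aₖpₖ₋₁ + pₖ₋₂ and qₖ = aₖqₖ₋₁ + qₖ₋₂:
  k=0: a=7, p=7, q=1
  k=1: a=15, p=106, q=15
  k=2: a=3, p=325, q=46
  k=3: a=14, p=4656, q=659
  k=4: a=2, p=9637, q=1364
  k=5: a=12, p=120300, q=17027
  k=6: a=2, p=250237, q=35418

250237/35418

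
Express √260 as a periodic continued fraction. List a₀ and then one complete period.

[16; 8, 32]

a₀ = ⌊√260⌋ = 16.
With m₀=0, d₀=1 and mₖ₊₁ = dₖaₖ − mₖ, dₖ₊₁ = (n − mₖ₊₁²)/dₖ, aₖ₊₁ = ⌊(a₀+mₖ₊₁)/dₖ₊₁⌋:
  k=1: m=16, d=4, a=8
  k=2: m=16, d=1, a=32
d=1 and a=2a₀=32 at k=2, so the next step gives (m, d) = (16, 4) again — its k=1 value — and the period has length 2.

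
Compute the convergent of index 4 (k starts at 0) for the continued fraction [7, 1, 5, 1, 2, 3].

157/20

Using pₖ = aₖpₖ₋₁ + pₖ₋₂, qₖ = aₖqₖ₋₁ + qₖ₋₂ (with p₋₁=1, p₋₂=0, q₋₁=0, q₋₂=1):
  k=0: a=7, p=7, q=1
  k=1: a=1, p=8, q=1
  k=2: a=5, p=47, q=6
  k=3: a=1, p=55, q=7
  k=4: a=2, p=157, q=20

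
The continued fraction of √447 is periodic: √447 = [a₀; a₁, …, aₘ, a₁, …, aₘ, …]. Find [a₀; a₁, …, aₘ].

a₀ = ⌊√447⌋ = 21.
With m₀=0, d₀=1 and mₖ₊₁ = dₖaₖ − mₖ, dₖ₊₁ = (n − mₖ₊₁²)/dₖ, aₖ₊₁ = ⌊(a₀+mₖ₊₁)/dₖ₊₁⌋:
  k=1: m=21, d=6, a=7
  k=2: m=21, d=1, a=42
d=1 and a=2a₀=42 at k=2, so the next step gives (m, d) = (21, 6) again — its k=1 value — and the period has length 2.

[21; 7, 42]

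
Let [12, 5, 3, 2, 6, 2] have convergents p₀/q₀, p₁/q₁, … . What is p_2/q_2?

Using pₖ = aₖpₖ₋₁ + pₖ₋₂, qₖ = aₖqₖ₋₁ + qₖ₋₂ (with p₋₁=1, p₋₂=0, q₋₁=0, q₋₂=1):
  k=0: a=12, p=12, q=1
  k=1: a=5, p=61, q=5
  k=2: a=3, p=195, q=16

195/16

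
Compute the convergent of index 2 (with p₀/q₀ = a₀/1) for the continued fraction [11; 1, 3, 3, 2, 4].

Using pₖ = aₖpₖ₋₁ + pₖ₋₂, qₖ = aₖqₖ₋₁ + qₖ₋₂ (with p₋₁=1, p₋₂=0, q₋₁=0, q₋₂=1):
  k=0: a=11, p=11, q=1
  k=1: a=1, p=12, q=1
  k=2: a=3, p=47, q=4

47/4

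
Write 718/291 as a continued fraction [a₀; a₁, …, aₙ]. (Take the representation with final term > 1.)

718 = 2×291 + 136
291 = 2×136 + 19
136 = 7×19 + 3
19 = 6×3 + 1
3 = 3×1 + 0  (stop)
So 718/291 = [2; 2, 7, 6, 3].

[2; 2, 7, 6, 3]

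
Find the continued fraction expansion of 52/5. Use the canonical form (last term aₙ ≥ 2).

52 = 10×5 + 2
5 = 2×2 + 1
2 = 2×1 + 0  (stop)
So 52/5 = [10; 2, 2].

[10; 2, 2]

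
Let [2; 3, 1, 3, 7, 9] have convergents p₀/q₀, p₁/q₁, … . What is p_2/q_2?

9/4

Using pₖ = aₖpₖ₋₁ + pₖ₋₂, qₖ = aₖqₖ₋₁ + qₖ₋₂ (with p₋₁=1, p₋₂=0, q₋₁=0, q₋₂=1):
  k=0: a=2, p=2, q=1
  k=1: a=3, p=7, q=3
  k=2: a=1, p=9, q=4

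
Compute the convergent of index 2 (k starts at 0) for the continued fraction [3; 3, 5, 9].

Using pₖ = aₖpₖ₋₁ + pₖ₋₂, qₖ = aₖqₖ₋₁ + qₖ₋₂ (with p₋₁=1, p₋₂=0, q₋₁=0, q₋₂=1):
  k=0: a=3, p=3, q=1
  k=1: a=3, p=10, q=3
  k=2: a=5, p=53, q=16

53/16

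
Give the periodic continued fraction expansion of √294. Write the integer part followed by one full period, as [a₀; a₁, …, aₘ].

[17; 6, 1, 4, 1, 6, 34]

a₀ = ⌊√294⌋ = 17.
With m₀=0, d₀=1 and mₖ₊₁ = dₖaₖ − mₖ, dₖ₊₁ = (n − mₖ₊₁²)/dₖ, aₖ₊₁ = ⌊(a₀+mₖ₊₁)/dₖ₊₁⌋:
  k=1: m=17, d=5, a=6
  k=2: m=13, d=25, a=1
  k=3: m=12, d=6, a=4
  k=4: m=12, d=25, a=1
  k=5: m=13, d=5, a=6
  k=6: m=17, d=1, a=34
d=1 and a=2a₀=34 at k=6, so the next step gives (m, d) = (17, 5) again — its k=1 value — and the period has length 6.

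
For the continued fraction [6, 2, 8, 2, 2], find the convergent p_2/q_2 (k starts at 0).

Using pₖ = aₖpₖ₋₁ + pₖ₋₂, qₖ = aₖqₖ₋₁ + qₖ₋₂ (with p₋₁=1, p₋₂=0, q₋₁=0, q₋₂=1):
  k=0: a=6, p=6, q=1
  k=1: a=2, p=13, q=2
  k=2: a=8, p=110, q=17

110/17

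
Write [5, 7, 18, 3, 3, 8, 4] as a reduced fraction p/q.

Using pₖ = aₖpₖ₋₁ + pₖ₋₂ and qₖ = aₖqₖ₋₁ + qₖ₋₂:
  k=0: a=5, p=5, q=1
  k=1: a=7, p=36, q=7
  k=2: a=18, p=653, q=127
  k=3: a=3, p=1995, q=388
  k=4: a=3, p=6638, q=1291
  k=5: a=8, p=55099, q=10716
  k=6: a=4, p=227034, q=44155

227034/44155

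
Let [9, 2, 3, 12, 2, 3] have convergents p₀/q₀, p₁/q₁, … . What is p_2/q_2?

Using pₖ = aₖpₖ₋₁ + pₖ₋₂, qₖ = aₖqₖ₋₁ + qₖ₋₂ (with p₋₁=1, p₋₂=0, q₋₁=0, q₋₂=1):
  k=0: a=9, p=9, q=1
  k=1: a=2, p=19, q=2
  k=2: a=3, p=66, q=7

66/7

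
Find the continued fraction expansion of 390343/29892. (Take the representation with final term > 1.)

390343 = 13*29892 + 1747
29892 = 17*1747 + 193
1747 = 9*193 + 10
193 = 19*10 + 3
10 = 3*3 + 1
3 = 3*1 + 0  (stop)
So 390343/29892 = [13; 17, 9, 19, 3, 3].

[13; 17, 9, 19, 3, 3]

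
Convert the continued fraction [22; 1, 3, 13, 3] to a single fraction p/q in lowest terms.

Using pₖ = aₖpₖ₋₁ + pₖ₋₂ and qₖ = aₖqₖ₋₁ + qₖ₋₂:
  k=0: a=22, p=22, q=1
  k=1: a=1, p=23, q=1
  k=2: a=3, p=91, q=4
  k=3: a=13, p=1206, q=53
  k=4: a=3, p=3709, q=163

3709/163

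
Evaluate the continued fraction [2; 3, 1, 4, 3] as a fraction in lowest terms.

Using pₖ = aₖpₖ₋₁ + pₖ₋₂ and qₖ = aₖqₖ₋₁ + qₖ₋₂:
  k=0: a=2, p=2, q=1
  k=1: a=3, p=7, q=3
  k=2: a=1, p=9, q=4
  k=3: a=4, p=43, q=19
  k=4: a=3, p=138, q=61

138/61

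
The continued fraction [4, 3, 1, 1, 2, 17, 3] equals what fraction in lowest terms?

4094/957

Using pₖ = aₖpₖ₋₁ + pₖ₋₂ and qₖ = aₖqₖ₋₁ + qₖ₋₂:
  k=0: a=4, p=4, q=1
  k=1: a=3, p=13, q=3
  k=2: a=1, p=17, q=4
  k=3: a=1, p=30, q=7
  k=4: a=2, p=77, q=18
  k=5: a=17, p=1339, q=313
  k=6: a=3, p=4094, q=957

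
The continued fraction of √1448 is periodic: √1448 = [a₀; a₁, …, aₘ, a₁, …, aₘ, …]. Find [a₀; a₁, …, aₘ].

a₀ = ⌊√1448⌋ = 38.
With m₀=0, d₀=1 and mₖ₊₁ = dₖaₖ − mₖ, dₖ₊₁ = (n − mₖ₊₁²)/dₖ, aₖ₊₁ = ⌊(a₀+mₖ₊₁)/dₖ₊₁⌋:
  k=1: m=38, d=4, a=19
  k=2: m=38, d=1, a=76
d=1 and a=2a₀=76 at k=2, so the next step gives (m, d) = (38, 4) again — its k=1 value — and the period has length 2.

[38; 19, 76]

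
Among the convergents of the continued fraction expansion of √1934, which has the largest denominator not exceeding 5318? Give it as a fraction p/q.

√1934 = [43; 1, 42, 1, 86, …] (period length 4).
Convergents:
  p_0/q_0 = 43/1
  p_1/q_1 = 44/1
  p_2/q_2 = 1891/43
  p_3/q_3 = 1935/44
  p_4/q_4 = 168301/3827
  p_5/q_5 = 170236/3871
  p_6/q_6 = 7318213/166409
q_5 = 3871 ≤ 5318 < 166409 = q_6, so the answer is 170236/3871.

170236/3871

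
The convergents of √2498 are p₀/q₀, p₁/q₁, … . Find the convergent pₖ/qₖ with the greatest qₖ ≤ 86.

2499/50

√2498 = [49; 1, 48, 1, 98, …] (period length 4).
Convergents:
  p_0/q_0 = 49/1
  p_1/q_1 = 50/1
  p_2/q_2 = 2449/49
  p_3/q_3 = 2499/50
  p_4/q_4 = 247351/4949
q_3 = 50 ≤ 86 < 4949 = q_4, so the answer is 2499/50.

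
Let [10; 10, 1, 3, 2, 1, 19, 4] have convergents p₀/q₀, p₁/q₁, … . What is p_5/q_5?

1413/140

Using pₖ = aₖpₖ₋₁ + pₖ₋₂, qₖ = aₖqₖ₋₁ + qₖ₋₂ (with p₋₁=1, p₋₂=0, q₋₁=0, q₋₂=1):
  k=0: a=10, p=10, q=1
  k=1: a=10, p=101, q=10
  k=2: a=1, p=111, q=11
  k=3: a=3, p=434, q=43
  k=4: a=2, p=979, q=97
  k=5: a=1, p=1413, q=140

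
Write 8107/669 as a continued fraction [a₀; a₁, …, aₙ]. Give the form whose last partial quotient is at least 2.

8107 = 12*669 + 79
669 = 8*79 + 37
79 = 2*37 + 5
37 = 7*5 + 2
5 = 2*2 + 1
2 = 2*1 + 0  (stop)
So 8107/669 = [12; 8, 2, 7, 2, 2].

[12; 8, 2, 7, 2, 2]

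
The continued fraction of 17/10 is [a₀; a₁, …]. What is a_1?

1

17 = 1·10 + 7   →  a_0 = 1
10 = 1·7 + 3   →  a_1 = 1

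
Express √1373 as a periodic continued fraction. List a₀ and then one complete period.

a₀ = ⌊√1373⌋ = 37.
With m₀=0, d₀=1 and mₖ₊₁ = dₖaₖ − mₖ, dₖ₊₁ = (n − mₖ₊₁²)/dₖ, aₖ₊₁ = ⌊(a₀+mₖ₊₁)/dₖ₊₁⌋:
  k=1: m=37, d=4, a=18
  k=2: m=35, d=37, a=1
  k=3: m=2, d=37, a=1
  k=4: m=35, d=4, a=18
  k=5: m=37, d=1, a=74
d=1 and a=2a₀=74 at k=5, so the next step gives (m, d) = (37, 4) again — its k=1 value — and the period has length 5.

[37; 18, 1, 1, 18, 74]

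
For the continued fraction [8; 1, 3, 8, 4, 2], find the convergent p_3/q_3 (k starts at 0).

289/33

Using pₖ = aₖpₖ₋₁ + pₖ₋₂, qₖ = aₖqₖ₋₁ + qₖ₋₂ (with p₋₁=1, p₋₂=0, q₋₁=0, q₋₂=1):
  k=0: a=8, p=8, q=1
  k=1: a=1, p=9, q=1
  k=2: a=3, p=35, q=4
  k=3: a=8, p=289, q=33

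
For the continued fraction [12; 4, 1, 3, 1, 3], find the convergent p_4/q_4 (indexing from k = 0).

Using pₖ = aₖpₖ₋₁ + pₖ₋₂, qₖ = aₖqₖ₋₁ + qₖ₋₂ (with p₋₁=1, p₋₂=0, q₋₁=0, q₋₂=1):
  k=0: a=12, p=12, q=1
  k=1: a=4, p=49, q=4
  k=2: a=1, p=61, q=5
  k=3: a=3, p=232, q=19
  k=4: a=1, p=293, q=24

293/24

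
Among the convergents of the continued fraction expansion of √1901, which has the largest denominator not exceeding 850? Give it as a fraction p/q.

19097/438

√1901 = [43; 1, 1, 1, 1, 86, …] (period length 5).
Convergents:
  p_0/q_0 = 43/1
  p_1/q_1 = 44/1
  p_2/q_2 = 87/2
  p_3/q_3 = 131/3
  p_4/q_4 = 218/5
  p_5/q_5 = 18879/433
  p_6/q_6 = 19097/438
  p_7/q_7 = 37976/871
q_6 = 438 ≤ 850 < 871 = q_7, so the answer is 19097/438.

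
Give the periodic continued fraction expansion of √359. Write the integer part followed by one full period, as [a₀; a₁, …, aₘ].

a₀ = ⌊√359⌋ = 18.
With m₀=0, d₀=1 and mₖ₊₁ = dₖaₖ − mₖ, dₖ₊₁ = (n − mₖ₊₁²)/dₖ, aₖ₊₁ = ⌊(a₀+mₖ₊₁)/dₖ₊₁⌋:
  k=1: m=18, d=35, a=1
  k=2: m=17, d=2, a=17
  k=3: m=17, d=35, a=1
  k=4: m=18, d=1, a=36
d=1 and a=2a₀=36 at k=4, so the next step gives (m, d) = (18, 35) again — its k=1 value — and the period has length 4.

[18; 1, 17, 1, 36]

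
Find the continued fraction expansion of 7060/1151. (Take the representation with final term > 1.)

7060 = 6*1151 + 154
1151 = 7*154 + 73
154 = 2*73 + 8
73 = 9*8 + 1
8 = 8*1 + 0  (stop)
So 7060/1151 = [6; 7, 2, 9, 8].

[6; 7, 2, 9, 8]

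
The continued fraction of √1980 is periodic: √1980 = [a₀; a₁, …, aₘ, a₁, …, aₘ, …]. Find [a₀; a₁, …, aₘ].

[44; 2, 88]

a₀ = ⌊√1980⌋ = 44.
With m₀=0, d₀=1 and mₖ₊₁ = dₖaₖ − mₖ, dₖ₊₁ = (n − mₖ₊₁²)/dₖ, aₖ₊₁ = ⌊(a₀+mₖ₊₁)/dₖ₊₁⌋:
  k=1: m=44, d=44, a=2
  k=2: m=44, d=1, a=88
d=1 and a=2a₀=88 at k=2, so the next step gives (m, d) = (44, 44) again — its k=1 value — and the period has length 2.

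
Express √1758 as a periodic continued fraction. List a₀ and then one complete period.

[41; 1, 12, 1, 82]

a₀ = ⌊√1758⌋ = 41.
With m₀=0, d₀=1 and mₖ₊₁ = dₖaₖ − mₖ, dₖ₊₁ = (n − mₖ₊₁²)/dₖ, aₖ₊₁ = ⌊(a₀+mₖ₊₁)/dₖ₊₁⌋:
  k=1: m=41, d=77, a=1
  k=2: m=36, d=6, a=12
  k=3: m=36, d=77, a=1
  k=4: m=41, d=1, a=82
d=1 and a=2a₀=82 at k=4, so the next step gives (m, d) = (41, 77) again — its k=1 value — and the period has length 4.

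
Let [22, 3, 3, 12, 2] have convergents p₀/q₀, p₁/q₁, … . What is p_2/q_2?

Using pₖ = aₖpₖ₋₁ + pₖ₋₂, qₖ = aₖqₖ₋₁ + qₖ₋₂ (with p₋₁=1, p₋₂=0, q₋₁=0, q₋₂=1):
  k=0: a=22, p=22, q=1
  k=1: a=3, p=67, q=3
  k=2: a=3, p=223, q=10

223/10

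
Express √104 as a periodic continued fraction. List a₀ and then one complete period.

a₀ = ⌊√104⌋ = 10.
With m₀=0, d₀=1 and mₖ₊₁ = dₖaₖ − mₖ, dₖ₊₁ = (n − mₖ₊₁²)/dₖ, aₖ₊₁ = ⌊(a₀+mₖ₊₁)/dₖ₊₁⌋:
  k=1: m=10, d=4, a=5
  k=2: m=10, d=1, a=20
d=1 and a=2a₀=20 at k=2, so the next step gives (m, d) = (10, 4) again — its k=1 value — and the period has length 2.

[10; 5, 20]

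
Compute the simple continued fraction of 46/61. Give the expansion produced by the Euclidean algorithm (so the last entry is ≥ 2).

[0; 1, 3, 15]

46 = 0·61 + 46
61 = 1·46 + 15
46 = 3·15 + 1
15 = 15·1 + 0  (stop)
So 46/61 = [0; 1, 3, 15].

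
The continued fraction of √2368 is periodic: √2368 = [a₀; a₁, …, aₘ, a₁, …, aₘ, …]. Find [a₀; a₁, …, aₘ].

[48; 1, 1, 1, 23, 1, 1, 1, 96]

a₀ = ⌊√2368⌋ = 48.
With m₀=0, d₀=1 and mₖ₊₁ = dₖaₖ − mₖ, dₖ₊₁ = (n − mₖ₊₁²)/dₖ, aₖ₊₁ = ⌊(a₀+mₖ₊₁)/dₖ₊₁⌋:
  k=1: m=48, d=64, a=1
  k=2: m=16, d=33, a=1
  k=3: m=17, d=63, a=1
  k=4: m=46, d=4, a=23
  k=5: m=46, d=63, a=1
  k=6: m=17, d=33, a=1
  k=7: m=16, d=64, a=1
  k=8: m=48, d=1, a=96
d=1 and a=2a₀=96 at k=8, so the next step gives (m, d) = (48, 64) again — its k=1 value — and the period has length 8.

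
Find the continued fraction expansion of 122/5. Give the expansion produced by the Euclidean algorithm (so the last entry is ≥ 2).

122 = 24*5 + 2
5 = 2*2 + 1
2 = 2*1 + 0  (stop)
So 122/5 = [24; 2, 2].

[24; 2, 2]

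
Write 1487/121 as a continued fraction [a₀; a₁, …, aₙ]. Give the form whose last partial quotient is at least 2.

1487 = 12·121 + 35
121 = 3·35 + 16
35 = 2·16 + 3
16 = 5·3 + 1
3 = 3·1 + 0  (stop)
So 1487/121 = [12; 3, 2, 5, 3].

[12; 3, 2, 5, 3]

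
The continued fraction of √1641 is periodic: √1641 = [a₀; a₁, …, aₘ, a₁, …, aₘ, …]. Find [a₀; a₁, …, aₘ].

a₀ = ⌊√1641⌋ = 40.
With m₀=0, d₀=1 and mₖ₊₁ = dₖaₖ − mₖ, dₖ₊₁ = (n − mₖ₊₁²)/dₖ, aₖ₊₁ = ⌊(a₀+mₖ₊₁)/dₖ₊₁⌋:
  k=1: m=40, d=41, a=1
  k=2: m=1, d=40, a=1
  k=3: m=39, d=3, a=26
  k=4: m=39, d=40, a=1
  k=5: m=1, d=41, a=1
  k=6: m=40, d=1, a=80
d=1 and a=2a₀=80 at k=6, so the next step gives (m, d) = (40, 41) again — its k=1 value — and the period has length 6.

[40; 1, 1, 26, 1, 1, 80]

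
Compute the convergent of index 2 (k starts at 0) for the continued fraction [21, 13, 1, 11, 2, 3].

Using pₖ = aₖpₖ₋₁ + pₖ₋₂, qₖ = aₖqₖ₋₁ + qₖ₋₂ (with p₋₁=1, p₋₂=0, q₋₁=0, q₋₂=1):
  k=0: a=21, p=21, q=1
  k=1: a=13, p=274, q=13
  k=2: a=1, p=295, q=14

295/14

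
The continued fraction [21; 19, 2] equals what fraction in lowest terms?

Fold from the inside: start with 2/1.
  19 + 1/2 = 39/2
  21 + 2/39 = 821/39

821/39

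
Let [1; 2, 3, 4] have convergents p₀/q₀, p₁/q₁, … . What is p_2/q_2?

10/7

Using pₖ = aₖpₖ₋₁ + pₖ₋₂, qₖ = aₖqₖ₋₁ + qₖ₋₂ (with p₋₁=1, p₋₂=0, q₋₁=0, q₋₂=1):
  k=0: a=1, p=1, q=1
  k=1: a=2, p=3, q=2
  k=2: a=3, p=10, q=7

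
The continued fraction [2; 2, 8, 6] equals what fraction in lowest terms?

Using pₖ = aₖpₖ₋₁ + pₖ₋₂ and qₖ = aₖqₖ₋₁ + qₖ₋₂:
  k=0: a=2, p=2, q=1
  k=1: a=2, p=5, q=2
  k=2: a=8, p=42, q=17
  k=3: a=6, p=257, q=104

257/104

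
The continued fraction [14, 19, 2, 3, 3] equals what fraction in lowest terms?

Fold from the inside: start with 3/1.
  3 + 1/3 = 10/3
  2 + 3/10 = 23/10
  19 + 10/23 = 447/23
  14 + 23/447 = 6281/447

6281/447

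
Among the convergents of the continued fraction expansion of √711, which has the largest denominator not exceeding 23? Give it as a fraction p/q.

80/3

√711 = [26; 1, 1, 1, 52, …] (period length 4).
Convergents:
  p_0/q_0 = 26/1
  p_1/q_1 = 27/1
  p_2/q_2 = 53/2
  p_3/q_3 = 80/3
  p_4/q_4 = 4213/158
q_3 = 3 ≤ 23 < 158 = q_4, so the answer is 80/3.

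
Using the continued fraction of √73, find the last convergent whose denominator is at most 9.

17/2

√73 = [8; 1, 1, 5, 5, 1, 1, 16, …] (period length 7).
Convergents:
  p_0/q_0 = 8/1
  p_1/q_1 = 9/1
  p_2/q_2 = 17/2
  p_3/q_3 = 94/11
q_2 = 2 ≤ 9 < 11 = q_3, so the answer is 17/2.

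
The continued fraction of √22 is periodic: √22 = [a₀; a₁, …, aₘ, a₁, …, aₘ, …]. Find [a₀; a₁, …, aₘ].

[4; 1, 2, 4, 2, 1, 8]

a₀ = ⌊√22⌋ = 4.
With m₀=0, d₀=1 and mₖ₊₁ = dₖaₖ − mₖ, dₖ₊₁ = (n − mₖ₊₁²)/dₖ, aₖ₊₁ = ⌊(a₀+mₖ₊₁)/dₖ₊₁⌋:
  k=1: m=4, d=6, a=1
  k=2: m=2, d=3, a=2
  k=3: m=4, d=2, a=4
  k=4: m=4, d=3, a=2
  k=5: m=2, d=6, a=1
  k=6: m=4, d=1, a=8
d=1 and a=2a₀=8 at k=6, so the next step gives (m, d) = (4, 6) again — its k=1 value — and the period has length 6.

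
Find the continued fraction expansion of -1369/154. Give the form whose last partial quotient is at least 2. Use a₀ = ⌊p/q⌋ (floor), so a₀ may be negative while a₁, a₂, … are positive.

-1369 = -9×154 + 17
154 = 9×17 + 1
17 = 17×1 + 0  (stop)
So -1369/154 = [-9; 9, 17].

[-9; 9, 17]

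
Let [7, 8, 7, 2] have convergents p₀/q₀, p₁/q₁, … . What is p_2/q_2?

406/57

Using pₖ = aₖpₖ₋₁ + pₖ₋₂, qₖ = aₖqₖ₋₁ + qₖ₋₂ (with p₋₁=1, p₋₂=0, q₋₁=0, q₋₂=1):
  k=0: a=7, p=7, q=1
  k=1: a=8, p=57, q=8
  k=2: a=7, p=406, q=57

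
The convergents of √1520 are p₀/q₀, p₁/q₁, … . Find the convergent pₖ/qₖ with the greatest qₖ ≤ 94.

3041/78

√1520 = [38; 1, 76, …] (period length 2).
Convergents:
  p_0/q_0 = 38/1
  p_1/q_1 = 39/1
  p_2/q_2 = 3002/77
  p_3/q_3 = 3041/78
  p_4/q_4 = 234118/6005
q_3 = 78 ≤ 94 < 6005 = q_4, so the answer is 3041/78.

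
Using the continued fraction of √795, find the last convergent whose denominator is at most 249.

√795 = [28; 5, 9, 5, 56, …] (period length 4).
Convergents:
  p_0/q_0 = 28/1
  p_1/q_1 = 141/5
  p_2/q_2 = 1297/46
  p_3/q_3 = 6626/235
  p_4/q_4 = 372353/13206
q_3 = 235 ≤ 249 < 13206 = q_4, so the answer is 6626/235.

6626/235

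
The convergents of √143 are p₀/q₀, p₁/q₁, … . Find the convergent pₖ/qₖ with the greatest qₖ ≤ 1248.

6876/575

√143 = [11; 1, 22, …] (period length 2).
Convergents:
  p_0/q_0 = 11/1
  p_1/q_1 = 12/1
  p_2/q_2 = 275/23
  p_3/q_3 = 287/24
  p_4/q_4 = 6589/551
  p_5/q_5 = 6876/575
  p_6/q_6 = 157861/13201
q_5 = 575 ≤ 1248 < 13201 = q_6, so the answer is 6876/575.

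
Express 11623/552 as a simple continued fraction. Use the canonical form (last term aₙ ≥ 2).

[21; 17, 1, 4, 6]

11623 = 21×552 + 31
552 = 17×31 + 25
31 = 1×25 + 6
25 = 4×6 + 1
6 = 6×1 + 0  (stop)
So 11623/552 = [21; 17, 1, 4, 6].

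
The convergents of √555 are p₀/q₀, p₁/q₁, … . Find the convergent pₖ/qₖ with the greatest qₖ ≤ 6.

√555 = [23; 1, 1, 3, 1, 3, 1, 1, 46, …] (period length 8).
Convergents:
  p_0/q_0 = 23/1
  p_1/q_1 = 24/1
  p_2/q_2 = 47/2
  p_3/q_3 = 165/7
q_2 = 2 ≤ 6 < 7 = q_3, so the answer is 47/2.

47/2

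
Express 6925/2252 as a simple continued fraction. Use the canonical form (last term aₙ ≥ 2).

6925 = 3·2252 + 169
2252 = 13·169 + 55
169 = 3·55 + 4
55 = 13·4 + 3
4 = 1·3 + 1
3 = 3·1 + 0  (stop)
So 6925/2252 = [3; 13, 3, 13, 1, 3].

[3; 13, 3, 13, 1, 3]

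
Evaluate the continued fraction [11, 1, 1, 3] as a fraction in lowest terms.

81/7

Using pₖ = aₖpₖ₋₁ + pₖ₋₂ and qₖ = aₖqₖ₋₁ + qₖ₋₂:
  k=0: a=11, p=11, q=1
  k=1: a=1, p=12, q=1
  k=2: a=1, p=23, q=2
  k=3: a=3, p=81, q=7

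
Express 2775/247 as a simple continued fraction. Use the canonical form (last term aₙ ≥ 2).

[11; 4, 3, 1, 6, 2]

2775 = 11*247 + 58
247 = 4*58 + 15
58 = 3*15 + 13
15 = 1*13 + 2
13 = 6*2 + 1
2 = 2*1 + 0  (stop)
So 2775/247 = [11; 4, 3, 1, 6, 2].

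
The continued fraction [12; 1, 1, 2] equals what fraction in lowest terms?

63/5

Fold from the inside: start with 2/1.
  1 + 1/2 = 3/2
  1 + 2/3 = 5/3
  12 + 3/5 = 63/5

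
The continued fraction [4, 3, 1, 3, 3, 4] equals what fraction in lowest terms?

900/211

Fold from the inside: start with 4/1.
  3 + 1/4 = 13/4
  3 + 4/13 = 43/13
  1 + 13/43 = 56/43
  3 + 43/56 = 211/56
  4 + 56/211 = 900/211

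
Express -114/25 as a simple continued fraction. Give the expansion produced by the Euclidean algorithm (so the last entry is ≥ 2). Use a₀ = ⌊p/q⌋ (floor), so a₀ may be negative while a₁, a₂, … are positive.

-114 = -5×25 + 11
25 = 2×11 + 3
11 = 3×3 + 2
3 = 1×2 + 1
2 = 2×1 + 0  (stop)
So -114/25 = [-5; 2, 3, 1, 2].

[-5; 2, 3, 1, 2]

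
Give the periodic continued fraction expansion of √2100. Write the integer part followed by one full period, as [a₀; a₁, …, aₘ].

a₀ = ⌊√2100⌋ = 45.

[45; 1, 4, 1, 2, 1, 4, 1, 90]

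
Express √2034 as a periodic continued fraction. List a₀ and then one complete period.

[45; 10, 90]

a₀ = ⌊√2034⌋ = 45.
With m₀=0, d₀=1 and mₖ₊₁ = dₖaₖ − mₖ, dₖ₊₁ = (n − mₖ₊₁²)/dₖ, aₖ₊₁ = ⌊(a₀+mₖ₊₁)/dₖ₊₁⌋:
  k=1: m=45, d=9, a=10
  k=2: m=45, d=1, a=90
d=1 and a=2a₀=90 at k=2, so the next step gives (m, d) = (45, 9) again — its k=1 value — and the period has length 2.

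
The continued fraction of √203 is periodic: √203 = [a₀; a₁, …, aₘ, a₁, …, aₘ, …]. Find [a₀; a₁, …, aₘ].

[14; 4, 28]

a₀ = ⌊√203⌋ = 14.
With m₀=0, d₀=1 and mₖ₊₁ = dₖaₖ − mₖ, dₖ₊₁ = (n − mₖ₊₁²)/dₖ, aₖ₊₁ = ⌊(a₀+mₖ₊₁)/dₖ₊₁⌋:
  k=1: m=14, d=7, a=4
  k=2: m=14, d=1, a=28
d=1 and a=2a₀=28 at k=2, so the next step gives (m, d) = (14, 7) again — its k=1 value — and the period has length 2.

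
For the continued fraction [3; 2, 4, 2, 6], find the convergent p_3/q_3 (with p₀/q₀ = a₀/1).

69/20

Using pₖ = aₖpₖ₋₁ + pₖ₋₂, qₖ = aₖqₖ₋₁ + qₖ₋₂ (with p₋₁=1, p₋₂=0, q₋₁=0, q₋₂=1):
  k=0: a=3, p=3, q=1
  k=1: a=2, p=7, q=2
  k=2: a=4, p=31, q=9
  k=3: a=2, p=69, q=20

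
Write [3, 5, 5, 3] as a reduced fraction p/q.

265/83

Fold from the inside: start with 3/1.
  5 + 1/3 = 16/3
  5 + 3/16 = 83/16
  3 + 16/83 = 265/83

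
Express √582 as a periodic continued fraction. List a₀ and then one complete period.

a₀ = ⌊√582⌋ = 24.
With m₀=0, d₀=1 and mₖ₊₁ = dₖaₖ − mₖ, dₖ₊₁ = (n − mₖ₊₁²)/dₖ, aₖ₊₁ = ⌊(a₀+mₖ₊₁)/dₖ₊₁⌋:
  k=1: m=24, d=6, a=8
  k=2: m=24, d=1, a=48
d=1 and a=2a₀=48 at k=2, so the next step gives (m, d) = (24, 6) again — its k=1 value — and the period has length 2.

[24; 8, 48]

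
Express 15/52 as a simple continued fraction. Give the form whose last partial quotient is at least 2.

15 = 0*52 + 15
52 = 3*15 + 7
15 = 2*7 + 1
7 = 7*1 + 0  (stop)
So 15/52 = [0; 3, 2, 7].

[0; 3, 2, 7]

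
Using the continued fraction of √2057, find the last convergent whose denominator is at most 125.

2177/48

√2057 = [45; 2, 1, 4, 1, 2, 90, …] (period length 6).
Convergents:
  p_0/q_0 = 45/1
  p_1/q_1 = 91/2
  p_2/q_2 = 136/3
  p_3/q_3 = 635/14
  p_4/q_4 = 771/17
  p_5/q_5 = 2177/48
  p_6/q_6 = 196701/4337
q_5 = 48 ≤ 125 < 4337 = q_6, so the answer is 2177/48.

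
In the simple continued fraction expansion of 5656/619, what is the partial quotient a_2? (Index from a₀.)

3

5656 = 9·619 + 85   →  a_0 = 9
619 = 7·85 + 24   →  a_1 = 7
85 = 3·24 + 13   →  a_2 = 3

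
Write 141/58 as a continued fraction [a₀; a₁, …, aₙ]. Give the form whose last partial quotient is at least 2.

141 = 2*58 + 25
58 = 2*25 + 8
25 = 3*8 + 1
8 = 8*1 + 0  (stop)
So 141/58 = [2; 2, 3, 8].

[2; 2, 3, 8]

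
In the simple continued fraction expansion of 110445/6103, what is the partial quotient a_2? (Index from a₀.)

110445 = 18·6103 + 591   →  a_0 = 18
6103 = 10·591 + 193   →  a_1 = 10
591 = 3·193 + 12   →  a_2 = 3

3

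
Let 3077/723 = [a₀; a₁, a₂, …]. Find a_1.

3077 = 4·723 + 185   →  a_0 = 4
723 = 3·185 + 168   →  a_1 = 3

3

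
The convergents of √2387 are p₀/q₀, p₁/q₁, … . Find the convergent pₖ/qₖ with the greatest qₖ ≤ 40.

√2387 = [48; 1, 5, 1, 96, …] (period length 4).
Convergents:
  p_0/q_0 = 48/1
  p_1/q_1 = 49/1
  p_2/q_2 = 293/6
  p_3/q_3 = 342/7
  p_4/q_4 = 33125/678
q_3 = 7 ≤ 40 < 678 = q_4, so the answer is 342/7.

342/7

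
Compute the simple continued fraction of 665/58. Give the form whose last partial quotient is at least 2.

[11; 2, 6, 1, 3]

665 = 11×58 + 27
58 = 2×27 + 4
27 = 6×4 + 3
4 = 1×3 + 1
3 = 3×1 + 0  (stop)
So 665/58 = [11; 2, 6, 1, 3].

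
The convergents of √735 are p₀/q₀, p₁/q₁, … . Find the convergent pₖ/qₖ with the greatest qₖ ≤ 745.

13203/487

√735 = [27; 9, 54, …] (period length 2).
Convergents:
  p_0/q_0 = 27/1
  p_1/q_1 = 244/9
  p_2/q_2 = 13203/487
  p_3/q_3 = 119071/4392
q_2 = 487 ≤ 745 < 4392 = q_3, so the answer is 13203/487.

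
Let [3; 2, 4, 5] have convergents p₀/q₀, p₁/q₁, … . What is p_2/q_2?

Using pₖ = aₖpₖ₋₁ + pₖ₋₂, qₖ = aₖqₖ₋₁ + qₖ₋₂ (with p₋₁=1, p₋₂=0, q₋₁=0, q₋₂=1):
  k=0: a=3, p=3, q=1
  k=1: a=2, p=7, q=2
  k=2: a=4, p=31, q=9

31/9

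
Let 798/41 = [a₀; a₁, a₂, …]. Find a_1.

2

798 = 19·41 + 19   →  a_0 = 19
41 = 2·19 + 3   →  a_1 = 2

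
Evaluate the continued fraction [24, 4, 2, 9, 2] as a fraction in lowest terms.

Fold from the inside: start with 2/1.
  9 + 1/2 = 19/2
  2 + 2/19 = 40/19
  4 + 19/40 = 179/40
  24 + 40/179 = 4336/179

4336/179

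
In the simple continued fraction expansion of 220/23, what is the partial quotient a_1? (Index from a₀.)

220 = 9·23 + 13   →  a_0 = 9
23 = 1·13 + 10   →  a_1 = 1

1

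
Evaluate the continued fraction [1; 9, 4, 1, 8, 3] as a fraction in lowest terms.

Fold from the inside: start with 3/1.
  8 + 1/3 = 25/3
  1 + 3/25 = 28/25
  4 + 25/28 = 137/28
  9 + 28/137 = 1261/137
  1 + 137/1261 = 1398/1261

1398/1261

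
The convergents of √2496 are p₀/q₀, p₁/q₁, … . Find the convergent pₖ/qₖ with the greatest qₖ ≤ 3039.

124850/2499

√2496 = [49; 1, 23, 1, 98, …] (period length 4).
Convergents:
  p_0/q_0 = 49/1
  p_1/q_1 = 50/1
  p_2/q_2 = 1199/24
  p_3/q_3 = 1249/25
  p_4/q_4 = 123601/2474
  p_5/q_5 = 124850/2499
  p_6/q_6 = 2995151/59951
q_5 = 2499 ≤ 3039 < 59951 = q_6, so the answer is 124850/2499.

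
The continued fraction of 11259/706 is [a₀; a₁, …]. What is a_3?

12

11259 = 15·706 + 669   →  a_0 = 15
706 = 1·669 + 37   →  a_1 = 1
669 = 18·37 + 3   →  a_2 = 18
37 = 12·3 + 1   →  a_3 = 12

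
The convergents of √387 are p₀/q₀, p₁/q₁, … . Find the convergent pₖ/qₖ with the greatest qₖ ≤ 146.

√387 = [19; 1, 2, 19, 2, 1, 38, …] (period length 6).
Convergents:
  p_0/q_0 = 19/1
  p_1/q_1 = 20/1
  p_2/q_2 = 59/3
  p_3/q_3 = 1141/58
  p_4/q_4 = 2341/119
  p_5/q_5 = 3482/177
q_4 = 119 ≤ 146 < 177 = q_5, so the answer is 2341/119.

2341/119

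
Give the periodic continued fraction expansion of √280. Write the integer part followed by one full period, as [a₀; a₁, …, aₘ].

[16; 1, 2, 1, 2, 1, 32]

a₀ = ⌊√280⌋ = 16.
With m₀=0, d₀=1 and mₖ₊₁ = dₖaₖ − mₖ, dₖ₊₁ = (n − mₖ₊₁²)/dₖ, aₖ₊₁ = ⌊(a₀+mₖ₊₁)/dₖ₊₁⌋:
  k=1: m=16, d=24, a=1
  k=2: m=8, d=9, a=2
  k=3: m=10, d=20, a=1
  k=4: m=10, d=9, a=2
  k=5: m=8, d=24, a=1
  k=6: m=16, d=1, a=32
d=1 and a=2a₀=32 at k=6, so the next step gives (m, d) = (16, 24) again — its k=1 value — and the period has length 6.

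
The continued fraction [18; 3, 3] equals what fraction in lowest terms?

Using pₖ = aₖpₖ₋₁ + pₖ₋₂ and qₖ = aₖqₖ₋₁ + qₖ₋₂:
  k=0: a=18, p=18, q=1
  k=1: a=3, p=55, q=3
  k=2: a=3, p=183, q=10

183/10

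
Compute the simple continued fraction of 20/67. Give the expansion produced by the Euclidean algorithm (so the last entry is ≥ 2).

[0; 3, 2, 1, 6]

20 = 0*67 + 20
67 = 3*20 + 7
20 = 2*7 + 6
7 = 1*6 + 1
6 = 6*1 + 0  (stop)
So 20/67 = [0; 3, 2, 1, 6].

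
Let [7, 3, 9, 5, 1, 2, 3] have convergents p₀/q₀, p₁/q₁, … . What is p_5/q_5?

3551/485

Using pₖ = aₖpₖ₋₁ + pₖ₋₂, qₖ = aₖqₖ₋₁ + qₖ₋₂ (with p₋₁=1, p₋₂=0, q₋₁=0, q₋₂=1):
  k=0: a=7, p=7, q=1
  k=1: a=3, p=22, q=3
  k=2: a=9, p=205, q=28
  k=3: a=5, p=1047, q=143
  k=4: a=1, p=1252, q=171
  k=5: a=2, p=3551, q=485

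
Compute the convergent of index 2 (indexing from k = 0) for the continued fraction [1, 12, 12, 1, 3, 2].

Using pₖ = aₖpₖ₋₁ + pₖ₋₂, qₖ = aₖqₖ₋₁ + qₖ₋₂ (with p₋₁=1, p₋₂=0, q₋₁=0, q₋₂=1):
  k=0: a=1, p=1, q=1
  k=1: a=12, p=13, q=12
  k=2: a=12, p=157, q=145

157/145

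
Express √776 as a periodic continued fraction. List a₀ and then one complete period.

[27; 1, 5, 1, 54]

a₀ = ⌊√776⌋ = 27.
With m₀=0, d₀=1 and mₖ₊₁ = dₖaₖ − mₖ, dₖ₊₁ = (n − mₖ₊₁²)/dₖ, aₖ₊₁ = ⌊(a₀+mₖ₊₁)/dₖ₊₁⌋:
  k=1: m=27, d=47, a=1
  k=2: m=20, d=8, a=5
  k=3: m=20, d=47, a=1
  k=4: m=27, d=1, a=54
d=1 and a=2a₀=54 at k=4, so the next step gives (m, d) = (27, 47) again — its k=1 value — and the period has length 4.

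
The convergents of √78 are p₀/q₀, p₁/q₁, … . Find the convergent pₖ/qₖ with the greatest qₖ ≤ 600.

4672/529

√78 = [8; 1, 4, 1, 16, …] (period length 4).
Convergents:
  p_0/q_0 = 8/1
  p_1/q_1 = 9/1
  p_2/q_2 = 44/5
  p_3/q_3 = 53/6
  p_4/q_4 = 892/101
  p_5/q_5 = 945/107
  p_6/q_6 = 4672/529
  p_7/q_7 = 5617/636
q_6 = 529 ≤ 600 < 636 = q_7, so the answer is 4672/529.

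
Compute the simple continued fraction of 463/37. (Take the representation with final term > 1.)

463 = 12·37 + 19
37 = 1·19 + 18
19 = 1·18 + 1
18 = 18·1 + 0  (stop)
So 463/37 = [12; 1, 1, 18].

[12; 1, 1, 18]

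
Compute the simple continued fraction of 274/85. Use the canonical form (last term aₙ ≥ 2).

274 = 3×85 + 19
85 = 4×19 + 9
19 = 2×9 + 1
9 = 9×1 + 0  (stop)
So 274/85 = [3; 4, 2, 9].

[3; 4, 2, 9]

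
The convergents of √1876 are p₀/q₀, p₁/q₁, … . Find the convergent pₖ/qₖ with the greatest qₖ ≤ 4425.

√1876 = [43; 3, 5, 12, 5, 3, 86, …] (period length 6).
Convergents:
  p_0/q_0 = 43/1
  p_1/q_1 = 130/3
  p_2/q_2 = 693/16
  p_3/q_3 = 8446/195
  p_4/q_4 = 42923/991
  p_5/q_5 = 137215/3168
  p_6/q_6 = 11843413/273439
q_5 = 3168 ≤ 4425 < 273439 = q_6, so the answer is 137215/3168.

137215/3168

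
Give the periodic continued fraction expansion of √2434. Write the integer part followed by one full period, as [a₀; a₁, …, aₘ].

a₀ = ⌊√2434⌋ = 49.

[49; 2, 1, 48, 1, 2, 98]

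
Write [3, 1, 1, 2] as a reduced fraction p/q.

18/5

Using pₖ = aₖpₖ₋₁ + pₖ₋₂ and qₖ = aₖqₖ₋₁ + qₖ₋₂:
  k=0: a=3, p=3, q=1
  k=1: a=1, p=4, q=1
  k=2: a=1, p=7, q=2
  k=3: a=2, p=18, q=5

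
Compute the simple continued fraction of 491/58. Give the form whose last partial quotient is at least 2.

491 = 8×58 + 27
58 = 2×27 + 4
27 = 6×4 + 3
4 = 1×3 + 1
3 = 3×1 + 0  (stop)
So 491/58 = [8; 2, 6, 1, 3].

[8; 2, 6, 1, 3]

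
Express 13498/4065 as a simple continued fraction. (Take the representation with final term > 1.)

13498 = 3·4065 + 1303
4065 = 3·1303 + 156
1303 = 8·156 + 55
156 = 2·55 + 46
55 = 1·46 + 9
46 = 5·9 + 1
9 = 9·1 + 0  (stop)
So 13498/4065 = [3; 3, 8, 2, 1, 5, 9].

[3; 3, 8, 2, 1, 5, 9]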